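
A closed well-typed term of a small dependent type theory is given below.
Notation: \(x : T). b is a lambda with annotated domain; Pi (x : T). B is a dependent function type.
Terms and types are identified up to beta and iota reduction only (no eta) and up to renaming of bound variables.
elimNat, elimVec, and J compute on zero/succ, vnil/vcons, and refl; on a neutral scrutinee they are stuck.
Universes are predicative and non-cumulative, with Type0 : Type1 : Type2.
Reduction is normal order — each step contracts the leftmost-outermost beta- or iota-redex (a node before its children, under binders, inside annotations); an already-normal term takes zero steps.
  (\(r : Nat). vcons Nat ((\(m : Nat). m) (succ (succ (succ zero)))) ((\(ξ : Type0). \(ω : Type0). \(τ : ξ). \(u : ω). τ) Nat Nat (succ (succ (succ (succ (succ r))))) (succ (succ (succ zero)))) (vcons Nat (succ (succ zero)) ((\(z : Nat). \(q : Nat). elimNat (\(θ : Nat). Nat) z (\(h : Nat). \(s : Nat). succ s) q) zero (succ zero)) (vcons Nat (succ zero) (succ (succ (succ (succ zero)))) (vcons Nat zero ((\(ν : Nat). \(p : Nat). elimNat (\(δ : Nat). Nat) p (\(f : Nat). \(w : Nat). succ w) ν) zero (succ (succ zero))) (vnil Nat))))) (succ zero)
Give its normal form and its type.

resulting normal form:
  vcons Nat (succ (succ (succ zero))) (succ (succ (succ (succ (succ (succ zero)))))) (vcons Nat (succ (succ zero)) (succ zero) (vcons Nat (succ zero) (succ (succ (succ (succ zero)))) (vcons Nat zero (succ (succ zero)) (vnil Nat))))
the term's type:
  Vec Nat (succ (succ (succ (succ zero))))
observation: the leftmost-outermost redex is a beta-redex, and normalization takes 15 steps.


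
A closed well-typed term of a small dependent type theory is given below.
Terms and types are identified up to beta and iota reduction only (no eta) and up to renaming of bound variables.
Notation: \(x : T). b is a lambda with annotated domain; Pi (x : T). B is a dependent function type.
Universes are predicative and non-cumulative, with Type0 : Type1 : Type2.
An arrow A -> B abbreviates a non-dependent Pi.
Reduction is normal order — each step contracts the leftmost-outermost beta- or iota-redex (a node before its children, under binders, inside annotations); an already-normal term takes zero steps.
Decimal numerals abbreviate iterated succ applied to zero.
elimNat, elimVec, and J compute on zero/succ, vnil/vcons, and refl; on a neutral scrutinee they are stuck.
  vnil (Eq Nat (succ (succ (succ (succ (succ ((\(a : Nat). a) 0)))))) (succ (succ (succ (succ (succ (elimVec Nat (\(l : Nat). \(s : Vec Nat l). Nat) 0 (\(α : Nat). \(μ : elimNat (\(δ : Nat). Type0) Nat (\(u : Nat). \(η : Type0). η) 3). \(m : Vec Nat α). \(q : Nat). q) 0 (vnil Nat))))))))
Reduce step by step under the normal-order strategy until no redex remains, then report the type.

normal-order reduction:
  vnil (Eq Nat (succ (succ (succ (succ (succ ((\(a : Nat). a) 0)))))) (succ (succ (succ (succ (succ (elimVec Nat (\(l : Nat). \(s : Vec Nat l). Nat) 0 (\(α : Nat). \(μ : elimNat (\(δ : Nat). Type0) Nat (\(u : Nat). \(η : Type0). η) 3). \(m : Vec Nat α). \(q : Nat). q) 0 (vnil Nat))))))))
  ~> vnil (Eq Nat 5 (succ (succ (succ (succ (succ (elimVec Nat (\(a : Nat). \(l : Vec Nat a). Nat) 0 (\(s : Nat). \(α : elimNat (\(μ : Nat). Type0) Nat (\(δ : Nat). \(u : Type0). u) 3). \(η : Vec Nat s). \(m : Nat). m) 0 (vnil Nat))))))))
  ~> vnil (Eq Nat 5 5)
type:
  Vec (Eq Nat 5 5) 0


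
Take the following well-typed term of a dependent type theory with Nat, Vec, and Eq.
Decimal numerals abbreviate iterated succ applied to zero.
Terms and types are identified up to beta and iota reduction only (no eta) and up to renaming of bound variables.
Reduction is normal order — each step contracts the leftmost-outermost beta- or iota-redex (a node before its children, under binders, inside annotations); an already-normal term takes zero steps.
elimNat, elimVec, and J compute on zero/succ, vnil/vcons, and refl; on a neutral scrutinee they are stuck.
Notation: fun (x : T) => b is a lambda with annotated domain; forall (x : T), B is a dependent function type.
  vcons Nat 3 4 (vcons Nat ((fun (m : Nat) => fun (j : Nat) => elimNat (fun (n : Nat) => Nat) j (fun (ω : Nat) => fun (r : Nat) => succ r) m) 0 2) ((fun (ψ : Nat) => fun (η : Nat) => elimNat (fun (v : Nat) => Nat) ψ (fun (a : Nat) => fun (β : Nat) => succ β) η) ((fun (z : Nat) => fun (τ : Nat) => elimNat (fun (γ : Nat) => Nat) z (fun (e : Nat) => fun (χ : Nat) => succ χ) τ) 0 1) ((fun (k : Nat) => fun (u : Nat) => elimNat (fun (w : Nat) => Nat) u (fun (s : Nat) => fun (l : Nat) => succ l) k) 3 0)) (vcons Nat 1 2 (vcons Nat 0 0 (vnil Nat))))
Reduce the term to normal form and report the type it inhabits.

reduced normal form:
  vcons Nat 3 4 (vcons Nat 2 4 (vcons Nat 1 2 (vcons Nat 0 0 (vnil Nat))))
type:
  Vec Nat 4
observation: 33 normal-order steps separate the term from its normal form.


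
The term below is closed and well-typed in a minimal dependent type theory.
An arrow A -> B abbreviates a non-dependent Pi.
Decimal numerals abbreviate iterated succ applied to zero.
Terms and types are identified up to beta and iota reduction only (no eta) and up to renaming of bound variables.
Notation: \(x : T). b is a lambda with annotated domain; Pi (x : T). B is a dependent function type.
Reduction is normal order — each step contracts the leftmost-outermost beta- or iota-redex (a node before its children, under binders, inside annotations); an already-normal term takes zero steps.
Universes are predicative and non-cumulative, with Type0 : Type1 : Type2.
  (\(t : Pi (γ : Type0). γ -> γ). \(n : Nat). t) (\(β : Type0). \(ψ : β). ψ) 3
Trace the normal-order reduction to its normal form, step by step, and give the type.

normal-order reduction sequence:
  (\(t : Pi (γ : Type0). γ -> γ). \(n : Nat). t) (\(β : Type0). \(ψ : β). ψ) 3
  ~> (\(t : Nat). \(γ : Type0). \(n : γ). n) 3
  ~> \(t : Type0). \(γ : t). γ
the term's type:
  Pi (t : Type0). t -> t


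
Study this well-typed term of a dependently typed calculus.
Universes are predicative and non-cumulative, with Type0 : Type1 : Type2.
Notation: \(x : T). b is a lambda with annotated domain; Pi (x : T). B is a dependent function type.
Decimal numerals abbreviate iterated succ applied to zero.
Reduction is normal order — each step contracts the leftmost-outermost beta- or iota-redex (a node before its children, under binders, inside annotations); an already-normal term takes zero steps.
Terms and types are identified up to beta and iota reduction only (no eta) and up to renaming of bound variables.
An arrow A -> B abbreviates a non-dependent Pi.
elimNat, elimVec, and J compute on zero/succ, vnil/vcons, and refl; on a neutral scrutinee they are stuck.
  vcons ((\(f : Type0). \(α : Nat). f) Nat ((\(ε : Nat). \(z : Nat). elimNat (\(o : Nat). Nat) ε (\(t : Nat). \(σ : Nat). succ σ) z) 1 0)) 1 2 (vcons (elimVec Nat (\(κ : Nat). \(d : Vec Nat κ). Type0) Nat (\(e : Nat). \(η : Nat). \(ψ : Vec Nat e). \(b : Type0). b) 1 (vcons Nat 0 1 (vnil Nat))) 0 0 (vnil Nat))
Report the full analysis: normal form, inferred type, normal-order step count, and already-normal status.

reduced normal form:
  vcons Nat 1 2 (vcons Nat 0 0 (vnil Nat))
inferred type:
  Vec Nat 2
reduction steps (normal order): 8
term was already normal: no
first redex: a beta-redex


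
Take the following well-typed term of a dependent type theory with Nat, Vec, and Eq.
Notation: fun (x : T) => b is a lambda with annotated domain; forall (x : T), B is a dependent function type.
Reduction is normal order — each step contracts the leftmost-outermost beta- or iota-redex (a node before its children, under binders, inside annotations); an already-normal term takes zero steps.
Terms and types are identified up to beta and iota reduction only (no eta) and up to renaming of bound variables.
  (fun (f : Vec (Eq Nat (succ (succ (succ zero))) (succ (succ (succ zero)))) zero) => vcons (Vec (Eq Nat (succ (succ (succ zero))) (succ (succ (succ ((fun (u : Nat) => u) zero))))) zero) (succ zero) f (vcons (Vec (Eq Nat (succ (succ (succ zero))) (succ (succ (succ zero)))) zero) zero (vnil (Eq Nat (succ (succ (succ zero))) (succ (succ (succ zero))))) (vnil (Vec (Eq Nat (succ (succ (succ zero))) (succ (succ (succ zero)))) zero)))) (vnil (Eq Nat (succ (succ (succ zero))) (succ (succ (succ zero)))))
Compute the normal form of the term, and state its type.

resulting normal form:
  vcons (Vec (Eq Nat (succ (succ (succ zero))) (succ (succ (succ zero)))) zero) (succ zero) (vnil (Eq Nat (succ (succ (succ zero))) (succ (succ (succ zero))))) (vcons (Vec (Eq Nat (succ (succ (succ zero))) (succ (succ (succ zero)))) zero) zero (vnil (Eq Nat (succ (succ (succ zero))) (succ (succ (succ zero))))) (vnil (Vec (Eq Nat (succ (succ (succ zero))) (succ (succ (succ zero)))) zero)))
type:
  Vec (Vec (Eq Nat (succ (succ (succ zero))) (succ (succ (succ zero)))) zero) (succ (succ zero))


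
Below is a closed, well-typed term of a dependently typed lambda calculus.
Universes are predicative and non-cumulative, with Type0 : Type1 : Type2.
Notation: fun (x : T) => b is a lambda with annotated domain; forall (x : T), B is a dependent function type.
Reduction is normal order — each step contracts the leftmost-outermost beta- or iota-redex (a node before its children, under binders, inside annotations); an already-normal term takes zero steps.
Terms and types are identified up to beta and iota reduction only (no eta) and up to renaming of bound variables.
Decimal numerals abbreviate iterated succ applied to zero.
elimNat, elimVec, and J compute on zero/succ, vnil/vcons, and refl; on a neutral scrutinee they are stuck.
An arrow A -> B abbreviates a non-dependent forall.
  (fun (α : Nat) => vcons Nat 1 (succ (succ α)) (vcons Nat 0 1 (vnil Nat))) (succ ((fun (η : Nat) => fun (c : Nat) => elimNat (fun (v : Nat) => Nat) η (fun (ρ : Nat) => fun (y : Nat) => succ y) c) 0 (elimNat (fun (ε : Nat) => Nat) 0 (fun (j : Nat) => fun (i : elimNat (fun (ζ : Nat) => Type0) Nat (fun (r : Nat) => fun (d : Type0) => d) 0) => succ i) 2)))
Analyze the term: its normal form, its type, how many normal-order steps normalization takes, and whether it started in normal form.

normal form:
  vcons Nat 1 5 (vcons Nat 0 1 (vnil Nat))
inferred type:
  Vec Nat 2
steps to reach normal form (normal order): 17
term was already normal: no
first contracted redex: a beta-redex


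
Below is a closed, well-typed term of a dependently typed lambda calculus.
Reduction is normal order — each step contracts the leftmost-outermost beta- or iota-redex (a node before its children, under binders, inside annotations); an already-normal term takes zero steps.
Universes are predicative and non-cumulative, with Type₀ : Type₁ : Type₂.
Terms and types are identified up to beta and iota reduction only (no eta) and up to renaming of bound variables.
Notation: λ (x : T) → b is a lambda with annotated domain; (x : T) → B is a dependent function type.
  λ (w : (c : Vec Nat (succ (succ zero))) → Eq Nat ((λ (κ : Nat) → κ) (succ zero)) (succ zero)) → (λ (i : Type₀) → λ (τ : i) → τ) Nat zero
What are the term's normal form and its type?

resulting normal form:
  λ (w : (c : Vec Nat (succ (succ zero))) → Eq Nat (succ zero) (succ zero)) → zero
inferred type:
  (w : (c : Vec Nat (succ (succ zero))) → Eq Nat (succ zero) (succ zero)) → Nat


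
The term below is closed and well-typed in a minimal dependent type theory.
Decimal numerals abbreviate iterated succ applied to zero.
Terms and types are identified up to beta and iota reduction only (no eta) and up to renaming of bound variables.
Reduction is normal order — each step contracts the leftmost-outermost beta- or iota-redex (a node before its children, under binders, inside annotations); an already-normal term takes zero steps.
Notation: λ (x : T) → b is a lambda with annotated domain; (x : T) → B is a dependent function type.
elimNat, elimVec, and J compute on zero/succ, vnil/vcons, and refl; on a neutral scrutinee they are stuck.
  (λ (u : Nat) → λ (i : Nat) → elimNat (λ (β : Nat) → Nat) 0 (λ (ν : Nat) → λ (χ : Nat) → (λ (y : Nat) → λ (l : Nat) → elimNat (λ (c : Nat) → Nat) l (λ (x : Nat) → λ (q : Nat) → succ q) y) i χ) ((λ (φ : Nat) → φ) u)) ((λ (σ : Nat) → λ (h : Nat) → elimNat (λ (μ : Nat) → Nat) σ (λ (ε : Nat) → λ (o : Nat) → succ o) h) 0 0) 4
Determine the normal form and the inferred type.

reduced normal form:
  0
the term's type:
  Nat
observation: the leftmost-outermost redex is a beta-redex, and normalization takes 22 steps.


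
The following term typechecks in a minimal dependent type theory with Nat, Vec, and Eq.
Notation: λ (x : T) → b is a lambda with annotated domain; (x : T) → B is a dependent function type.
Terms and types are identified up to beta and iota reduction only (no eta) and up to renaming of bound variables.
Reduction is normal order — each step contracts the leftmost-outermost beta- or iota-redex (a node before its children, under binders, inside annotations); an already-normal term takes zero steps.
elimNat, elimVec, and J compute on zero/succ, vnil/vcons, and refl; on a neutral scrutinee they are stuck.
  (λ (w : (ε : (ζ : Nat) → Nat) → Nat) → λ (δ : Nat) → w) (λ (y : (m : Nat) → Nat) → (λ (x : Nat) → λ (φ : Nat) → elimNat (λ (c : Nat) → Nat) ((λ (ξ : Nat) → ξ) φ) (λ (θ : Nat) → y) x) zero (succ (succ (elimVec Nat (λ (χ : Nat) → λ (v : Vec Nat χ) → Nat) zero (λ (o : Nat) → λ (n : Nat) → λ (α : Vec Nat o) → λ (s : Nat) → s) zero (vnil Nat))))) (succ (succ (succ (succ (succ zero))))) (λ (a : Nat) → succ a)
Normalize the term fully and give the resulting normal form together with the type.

reduced normal form:
  succ (succ zero)
the term's type:
  Nat


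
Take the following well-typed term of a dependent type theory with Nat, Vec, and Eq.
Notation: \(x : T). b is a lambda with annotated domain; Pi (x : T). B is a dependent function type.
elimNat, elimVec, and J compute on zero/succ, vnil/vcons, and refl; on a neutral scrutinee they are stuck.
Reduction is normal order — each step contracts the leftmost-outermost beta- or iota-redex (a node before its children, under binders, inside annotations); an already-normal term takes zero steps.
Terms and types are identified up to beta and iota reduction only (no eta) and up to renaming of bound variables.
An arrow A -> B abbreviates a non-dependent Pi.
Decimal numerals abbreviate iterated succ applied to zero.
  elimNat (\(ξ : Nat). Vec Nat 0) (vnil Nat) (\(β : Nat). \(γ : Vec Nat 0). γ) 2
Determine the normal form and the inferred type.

resulting normal form:
  vnil Nat
inferred type:
  Vec Nat 0


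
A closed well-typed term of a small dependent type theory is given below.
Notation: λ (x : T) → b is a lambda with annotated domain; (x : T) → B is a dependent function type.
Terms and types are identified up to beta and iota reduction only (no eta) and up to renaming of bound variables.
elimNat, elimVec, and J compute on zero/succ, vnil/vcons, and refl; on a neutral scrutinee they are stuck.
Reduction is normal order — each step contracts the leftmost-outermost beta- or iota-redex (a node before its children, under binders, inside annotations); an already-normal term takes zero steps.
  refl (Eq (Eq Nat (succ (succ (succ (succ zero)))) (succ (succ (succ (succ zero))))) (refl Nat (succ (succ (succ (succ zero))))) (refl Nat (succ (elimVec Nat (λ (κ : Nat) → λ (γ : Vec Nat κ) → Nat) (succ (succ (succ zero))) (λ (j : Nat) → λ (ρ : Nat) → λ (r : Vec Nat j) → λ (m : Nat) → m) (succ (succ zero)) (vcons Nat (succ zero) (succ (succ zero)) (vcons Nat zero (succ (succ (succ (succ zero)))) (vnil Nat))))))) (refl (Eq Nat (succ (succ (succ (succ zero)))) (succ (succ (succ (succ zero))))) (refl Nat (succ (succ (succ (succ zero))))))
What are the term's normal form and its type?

normal form:
  refl (Eq (Eq Nat (succ (succ (succ (succ zero)))) (succ (succ (succ (succ zero))))) (refl Nat (succ (succ (succ (succ zero))))) (refl Nat (succ (succ (succ (succ zero)))))) (refl (Eq Nat (succ (succ (succ (succ zero)))) (succ (succ (succ (succ zero))))) (refl Nat (succ (succ (succ (succ zero))))))
inferred type:
  Eq (Eq (Eq Nat (succ (succ (succ (succ zero)))) (succ (succ (succ (succ zero))))) (refl Nat (succ (succ (succ (succ zero))))) (refl Nat (succ (succ (succ (succ zero)))))) (refl (Eq Nat (succ (succ (succ (succ zero)))) (succ (succ (succ (succ zero))))) (refl Nat (succ (succ (succ (succ zero)))))) (refl (Eq Nat (succ (succ (succ (succ zero)))) (succ (succ (succ (succ zero))))) (refl Nat (succ (succ (succ (succ zero))))))


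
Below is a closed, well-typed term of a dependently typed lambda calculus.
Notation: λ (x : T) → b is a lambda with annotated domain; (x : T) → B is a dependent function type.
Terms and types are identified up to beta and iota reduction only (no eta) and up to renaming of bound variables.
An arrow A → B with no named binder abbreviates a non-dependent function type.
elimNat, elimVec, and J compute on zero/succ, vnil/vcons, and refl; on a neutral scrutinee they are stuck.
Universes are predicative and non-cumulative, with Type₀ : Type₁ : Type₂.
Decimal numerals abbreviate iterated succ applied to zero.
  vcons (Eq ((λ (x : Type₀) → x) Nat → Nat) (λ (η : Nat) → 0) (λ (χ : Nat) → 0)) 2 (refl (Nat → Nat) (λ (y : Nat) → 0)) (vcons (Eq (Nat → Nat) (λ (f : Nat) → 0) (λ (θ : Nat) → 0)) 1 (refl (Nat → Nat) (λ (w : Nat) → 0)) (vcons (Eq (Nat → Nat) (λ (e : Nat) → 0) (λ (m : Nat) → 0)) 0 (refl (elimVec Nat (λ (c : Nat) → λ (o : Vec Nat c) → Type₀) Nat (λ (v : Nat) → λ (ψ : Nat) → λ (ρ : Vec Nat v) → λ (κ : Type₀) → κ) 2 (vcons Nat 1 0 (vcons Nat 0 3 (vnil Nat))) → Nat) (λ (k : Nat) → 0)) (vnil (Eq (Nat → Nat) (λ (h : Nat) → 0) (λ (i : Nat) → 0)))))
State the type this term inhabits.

inferred type:
  Vec (Eq (Nat → Nat) (λ (x : Nat) → 0) (λ (η : Nat) → 0)) 3


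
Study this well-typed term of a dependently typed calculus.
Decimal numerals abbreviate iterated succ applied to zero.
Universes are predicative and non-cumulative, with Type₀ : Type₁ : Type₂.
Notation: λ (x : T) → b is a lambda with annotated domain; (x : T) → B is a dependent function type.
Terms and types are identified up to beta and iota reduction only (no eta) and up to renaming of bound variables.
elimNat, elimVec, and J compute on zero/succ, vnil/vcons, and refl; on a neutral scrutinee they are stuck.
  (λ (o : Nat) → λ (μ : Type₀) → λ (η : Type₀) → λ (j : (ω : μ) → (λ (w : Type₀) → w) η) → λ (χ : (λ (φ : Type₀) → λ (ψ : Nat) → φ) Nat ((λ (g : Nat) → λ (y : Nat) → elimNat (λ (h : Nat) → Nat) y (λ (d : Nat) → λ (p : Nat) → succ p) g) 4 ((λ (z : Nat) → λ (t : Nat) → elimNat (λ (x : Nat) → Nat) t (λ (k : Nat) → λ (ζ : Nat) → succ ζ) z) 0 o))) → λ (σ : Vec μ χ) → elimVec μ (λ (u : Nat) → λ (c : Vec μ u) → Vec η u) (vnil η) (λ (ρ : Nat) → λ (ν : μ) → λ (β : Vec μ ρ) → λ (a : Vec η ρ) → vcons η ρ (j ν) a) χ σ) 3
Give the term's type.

the term's type:
  (o : Type₀) → (μ : Type₀) → (η : (j : o) → μ) → (ω : Nat) → (w : Vec o ω) → Vec μ ω


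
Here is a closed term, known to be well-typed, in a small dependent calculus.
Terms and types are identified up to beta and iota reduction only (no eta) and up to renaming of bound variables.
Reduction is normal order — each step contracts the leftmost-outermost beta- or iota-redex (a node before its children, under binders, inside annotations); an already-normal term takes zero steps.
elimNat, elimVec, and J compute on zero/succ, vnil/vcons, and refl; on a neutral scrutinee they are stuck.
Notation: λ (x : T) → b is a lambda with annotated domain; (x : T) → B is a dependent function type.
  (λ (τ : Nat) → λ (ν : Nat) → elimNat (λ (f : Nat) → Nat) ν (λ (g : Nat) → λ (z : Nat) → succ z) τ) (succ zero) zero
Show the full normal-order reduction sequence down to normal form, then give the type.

normal-order reduction:
  (λ (τ : Nat) → λ (ν : Nat) → elimNat (λ (f : Nat) → Nat) ν (λ (g : Nat) → λ (z : Nat) → succ z) τ) (succ zero) zero
  ~> (λ (τ : Nat) → elimNat (λ (ν : Nat) → Nat) τ (λ (f : Nat) → λ (g : Nat) → succ g) (succ zero)) zero
  ~> elimNat (λ (τ : Nat) → Nat) zero (λ (ν : Nat) → λ (f : Nat) → succ f) (succ zero)
  ~> (λ (τ : Nat) → λ (ν : Nat) → succ ν) zero (elimNat (λ (f : Nat) → Nat) zero (λ (g : Nat) → λ (z : Nat) → succ z) zero)
  ~> (λ (τ : Nat) → succ τ) (elimNat (λ (ν : Nat) → Nat) zero (λ (f : Nat) → λ (g : Nat) → succ g) zero)
  ~> succ (elimNat (λ (τ : Nat) → Nat) zero (λ (ν : Nat) → λ (f : Nat) → succ f) zero)
  ~> succ zero
the term's type:
  Nat


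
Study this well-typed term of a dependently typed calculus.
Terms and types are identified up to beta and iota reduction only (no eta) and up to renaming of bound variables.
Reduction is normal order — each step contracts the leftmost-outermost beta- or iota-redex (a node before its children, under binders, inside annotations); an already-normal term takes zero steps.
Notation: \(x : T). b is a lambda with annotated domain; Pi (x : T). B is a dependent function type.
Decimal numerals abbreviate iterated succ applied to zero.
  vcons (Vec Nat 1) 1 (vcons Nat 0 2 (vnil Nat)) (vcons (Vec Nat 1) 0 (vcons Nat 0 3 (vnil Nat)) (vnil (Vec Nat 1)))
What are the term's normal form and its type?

normal form:
  vcons (Vec Nat 1) 1 (vcons Nat 0 2 (vnil Nat)) (vcons (Vec Nat 1) 0 (vcons Nat 0 3 (vnil Nat)) (vnil (Vec Nat 1)))
the term's type:
  Vec (Vec Nat 1) 2
observation: no redex remains anywhere in the term; it is its own normal form.


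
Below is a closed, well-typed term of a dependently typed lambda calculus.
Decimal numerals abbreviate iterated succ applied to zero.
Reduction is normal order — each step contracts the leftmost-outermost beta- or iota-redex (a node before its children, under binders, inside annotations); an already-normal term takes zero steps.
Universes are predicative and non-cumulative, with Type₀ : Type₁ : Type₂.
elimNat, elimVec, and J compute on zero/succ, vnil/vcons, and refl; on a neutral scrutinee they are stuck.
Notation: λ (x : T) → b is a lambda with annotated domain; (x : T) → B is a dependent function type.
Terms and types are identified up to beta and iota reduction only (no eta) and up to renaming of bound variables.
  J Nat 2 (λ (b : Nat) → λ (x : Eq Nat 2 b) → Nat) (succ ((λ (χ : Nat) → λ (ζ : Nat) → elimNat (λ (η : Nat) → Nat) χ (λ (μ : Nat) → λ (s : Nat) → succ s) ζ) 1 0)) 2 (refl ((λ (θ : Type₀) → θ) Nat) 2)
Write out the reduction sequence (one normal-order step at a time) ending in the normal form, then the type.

normal-order reduction sequence:
  J Nat 2 (λ (b : Nat) → λ (x : Eq Nat 2 b) → Nat) (succ ((λ (χ : Nat) → λ (ζ : Nat) → elimNat (λ (η : Nat) → Nat) χ (λ (μ : Nat) → λ (s : Nat) → succ s) ζ) 1 0)) 2 (refl ((λ (θ : Type₀) → θ) Nat) 2)
  ~> succ ((λ (b : Nat) → λ (x : Nat) → elimNat (λ (χ : Nat) → Nat) b (λ (ζ : Nat) → λ (η : Nat) → succ η) x) 1 0)
  ~> succ ((λ (b : Nat) → elimNat (λ (x : Nat) → Nat) 1 (λ (χ : Nat) → λ (ζ : Nat) → succ ζ) b) 0)
  ~> succ (elimNat (λ (b : Nat) → Nat) 1 (λ (x : Nat) → λ (χ : Nat) → succ χ) 0)
  ~> 2
the term's type:
  Nat


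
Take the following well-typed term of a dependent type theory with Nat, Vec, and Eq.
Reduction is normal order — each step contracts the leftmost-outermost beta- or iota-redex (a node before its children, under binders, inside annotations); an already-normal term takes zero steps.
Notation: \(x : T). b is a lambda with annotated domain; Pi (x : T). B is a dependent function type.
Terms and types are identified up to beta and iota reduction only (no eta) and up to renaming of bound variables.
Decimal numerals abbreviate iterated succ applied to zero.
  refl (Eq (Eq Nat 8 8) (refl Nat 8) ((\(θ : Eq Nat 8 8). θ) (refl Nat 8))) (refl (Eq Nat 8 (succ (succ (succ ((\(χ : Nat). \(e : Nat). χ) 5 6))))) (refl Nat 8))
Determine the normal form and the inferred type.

resulting normal form:
  refl (Eq (Eq Nat 8 8) (refl Nat 8) (refl Nat 8)) (refl (Eq Nat 8 8) (refl Nat 8))
the term's type:
  Eq (Eq (Eq Nat 8 8) (refl Nat 8) (refl Nat 8)) (refl (Eq Nat 8 8) (refl Nat 8)) (refl (Eq Nat 8 8) (refl Nat 8))


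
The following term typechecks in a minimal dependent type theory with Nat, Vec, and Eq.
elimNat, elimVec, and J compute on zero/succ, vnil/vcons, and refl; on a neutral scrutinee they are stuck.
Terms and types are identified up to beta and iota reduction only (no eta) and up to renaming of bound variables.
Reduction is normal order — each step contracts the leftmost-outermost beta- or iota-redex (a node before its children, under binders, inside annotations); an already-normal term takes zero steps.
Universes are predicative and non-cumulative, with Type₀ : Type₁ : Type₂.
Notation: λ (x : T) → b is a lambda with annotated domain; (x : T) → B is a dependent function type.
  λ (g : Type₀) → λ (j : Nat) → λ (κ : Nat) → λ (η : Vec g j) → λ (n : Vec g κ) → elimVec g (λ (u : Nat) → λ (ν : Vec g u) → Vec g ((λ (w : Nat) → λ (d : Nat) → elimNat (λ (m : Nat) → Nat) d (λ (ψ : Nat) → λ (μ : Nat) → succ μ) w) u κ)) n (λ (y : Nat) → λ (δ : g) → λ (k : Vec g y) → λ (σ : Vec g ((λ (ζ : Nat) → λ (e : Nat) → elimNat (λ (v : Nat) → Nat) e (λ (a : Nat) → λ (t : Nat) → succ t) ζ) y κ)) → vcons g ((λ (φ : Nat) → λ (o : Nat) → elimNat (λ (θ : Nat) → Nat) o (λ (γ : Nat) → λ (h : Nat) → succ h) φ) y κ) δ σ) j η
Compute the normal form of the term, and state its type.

normal form:
  λ (g : Type₀) → λ (j : Nat) → λ (κ : Nat) → λ (η : Vec g j) → λ (n : Vec g κ) → elimVec g (λ (u : Nat) → λ (ν : Vec g u) → Vec g (elimNat (λ (w : Nat) → Nat) κ (λ (d : Nat) → λ (m : Nat) → succ m) u)) n (λ (ψ : Nat) → λ (μ : g) → λ (y : Vec g ψ) → λ (δ : Vec g (elimNat (λ (k : Nat) → Nat) κ (λ (σ : Nat) → λ (ζ : Nat) → succ ζ) ψ)) → vcons g (elimNat (λ (e : Nat) → Nat) κ (λ (v : Nat) → λ (a : Nat) → succ a) ψ) μ δ) j η
type:
  (g : Type₀) → (j : Nat) → (κ : Nat) → (η : Vec g j) → (n : Vec g κ) → Vec g (elimNat (λ (u : Nat) → Nat) κ (λ (ν : Nat) → λ (w : Nat) → succ w) j)
observation: normalization takes exactly 6 steps under the normal-order strategy.


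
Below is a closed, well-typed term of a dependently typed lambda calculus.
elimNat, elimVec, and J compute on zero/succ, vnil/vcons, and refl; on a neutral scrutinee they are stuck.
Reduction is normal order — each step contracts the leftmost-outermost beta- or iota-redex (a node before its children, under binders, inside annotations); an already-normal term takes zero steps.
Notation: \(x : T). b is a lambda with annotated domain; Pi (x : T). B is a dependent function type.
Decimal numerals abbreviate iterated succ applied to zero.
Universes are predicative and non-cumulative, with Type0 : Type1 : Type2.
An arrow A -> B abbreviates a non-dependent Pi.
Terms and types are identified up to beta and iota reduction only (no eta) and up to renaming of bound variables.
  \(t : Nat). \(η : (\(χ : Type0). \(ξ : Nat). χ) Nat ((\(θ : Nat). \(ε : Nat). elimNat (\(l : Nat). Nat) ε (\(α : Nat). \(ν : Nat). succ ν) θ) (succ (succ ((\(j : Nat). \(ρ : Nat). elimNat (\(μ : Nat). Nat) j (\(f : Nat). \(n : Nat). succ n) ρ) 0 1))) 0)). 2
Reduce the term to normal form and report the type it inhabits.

reduced normal form:
  \(t : Nat). \(η : Nat). 2
inferred type:
  Nat -> Nat -> Nat


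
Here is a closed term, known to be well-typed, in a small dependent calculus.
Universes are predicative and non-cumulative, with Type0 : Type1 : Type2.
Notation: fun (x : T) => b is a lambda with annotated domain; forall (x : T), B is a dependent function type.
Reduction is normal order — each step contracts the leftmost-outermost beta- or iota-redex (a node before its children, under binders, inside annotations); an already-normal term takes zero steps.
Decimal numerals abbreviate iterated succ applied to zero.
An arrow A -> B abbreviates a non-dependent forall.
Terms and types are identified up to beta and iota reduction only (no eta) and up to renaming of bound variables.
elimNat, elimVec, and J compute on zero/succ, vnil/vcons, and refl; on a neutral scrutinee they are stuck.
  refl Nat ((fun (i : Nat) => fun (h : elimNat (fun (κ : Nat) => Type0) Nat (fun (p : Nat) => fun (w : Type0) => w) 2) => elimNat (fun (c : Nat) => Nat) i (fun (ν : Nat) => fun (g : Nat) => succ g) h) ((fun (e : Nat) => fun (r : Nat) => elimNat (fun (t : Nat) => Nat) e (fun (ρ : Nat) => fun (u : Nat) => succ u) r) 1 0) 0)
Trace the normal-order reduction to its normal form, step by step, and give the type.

normal-order reduction:
  refl Nat ((fun (i : Nat) => fun (h : elimNat (fun (κ : Nat) => Type0) Nat (fun (p : Nat) => fun (w : Type0) => w) 2) => elimNat (fun (c : Nat) => Nat) i (fun (ν : Nat) => fun (g : Nat) => succ g) h) ((fun (e : Nat) => fun (r : Nat) => elimNat (fun (t : Nat) => Nat) e (fun (ρ : Nat) => fun (u : Nat) => succ u) r) 1 0) 0)
  ~> refl Nat ((fun (i : elimNat (fun (h : Nat) => Type0) Nat (fun (κ : Nat) => fun (p : Type0) => p) 2) => elimNat (fun (w : Nat) => Nat) ((fun (c : Nat) => fun (ν : Nat) => elimNat (fun (g : Nat) => Nat) c (fun (e : Nat) => fun (r : Nat) => succ r) ν) 1 0) (fun (t : Nat) => fun (ρ : Nat) => succ ρ) i) 0)
  ~> refl Nat (elimNat (fun (i : Nat) => Nat) ((fun (h : Nat) => fun (κ : Nat) => elimNat (fun (p : Nat) => Nat) h (fun (w : Nat) => fun (c : Nat) => succ c) κ) 1 0) (fun (ν : Nat) => fun (g : Nat) => succ g) 0)
  ~> refl Nat ((fun (i : Nat) => fun (h : Nat) => elimNat (fun (κ : Nat) => Nat) i (fun (p : Nat) => fun (w : Nat) => succ w) h) 1 0)
  ~> refl Nat ((fun (i : Nat) => elimNat (fun (h : Nat) => Nat) 1 (fun (κ : Nat) => fun (p : Nat) => succ p) i) 0)
  ~> refl Nat (elimNat (fun (i : Nat) => Nat) 1 (fun (h : Nat) => fun (κ : Nat) => succ κ) 0)
  ~> refl Nat 1
type:
  Eq Nat 1 1


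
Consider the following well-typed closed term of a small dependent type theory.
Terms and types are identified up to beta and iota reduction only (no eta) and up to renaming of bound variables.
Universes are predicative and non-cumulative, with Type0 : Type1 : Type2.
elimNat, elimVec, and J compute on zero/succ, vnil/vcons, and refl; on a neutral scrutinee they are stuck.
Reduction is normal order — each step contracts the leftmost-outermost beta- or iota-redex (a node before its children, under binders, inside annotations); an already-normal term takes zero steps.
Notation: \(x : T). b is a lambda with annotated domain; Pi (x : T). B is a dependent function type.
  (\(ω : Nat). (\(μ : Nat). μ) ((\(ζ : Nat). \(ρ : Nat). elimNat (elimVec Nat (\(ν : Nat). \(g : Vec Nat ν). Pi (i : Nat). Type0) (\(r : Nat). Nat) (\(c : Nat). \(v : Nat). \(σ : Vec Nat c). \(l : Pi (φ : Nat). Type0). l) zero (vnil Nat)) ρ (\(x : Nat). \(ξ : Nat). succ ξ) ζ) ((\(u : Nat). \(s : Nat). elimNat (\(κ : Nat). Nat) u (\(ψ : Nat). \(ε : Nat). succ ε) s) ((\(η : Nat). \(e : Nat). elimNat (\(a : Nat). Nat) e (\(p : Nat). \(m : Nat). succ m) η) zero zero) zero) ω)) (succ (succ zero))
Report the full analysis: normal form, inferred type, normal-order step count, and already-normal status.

normal form:
  succ (succ zero)
the term's type:
  Nat
reduction steps (normal order): 12
term was already normal: no
first redex: a beta-redex


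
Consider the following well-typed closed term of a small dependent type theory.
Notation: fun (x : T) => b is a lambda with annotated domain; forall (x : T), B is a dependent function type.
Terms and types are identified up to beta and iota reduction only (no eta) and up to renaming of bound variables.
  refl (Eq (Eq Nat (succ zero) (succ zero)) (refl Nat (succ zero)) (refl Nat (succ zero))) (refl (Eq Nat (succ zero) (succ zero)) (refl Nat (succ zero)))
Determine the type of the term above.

the term's type:
  Eq (Eq (Eq Nat (succ zero) (succ zero)) (refl Nat (succ zero)) (refl Nat (succ zero))) (refl (Eq Nat (succ zero) (succ zero)) (refl Nat (succ zero))) (refl (Eq Nat (succ zero) (succ zero)) (refl Nat (succ zero)))


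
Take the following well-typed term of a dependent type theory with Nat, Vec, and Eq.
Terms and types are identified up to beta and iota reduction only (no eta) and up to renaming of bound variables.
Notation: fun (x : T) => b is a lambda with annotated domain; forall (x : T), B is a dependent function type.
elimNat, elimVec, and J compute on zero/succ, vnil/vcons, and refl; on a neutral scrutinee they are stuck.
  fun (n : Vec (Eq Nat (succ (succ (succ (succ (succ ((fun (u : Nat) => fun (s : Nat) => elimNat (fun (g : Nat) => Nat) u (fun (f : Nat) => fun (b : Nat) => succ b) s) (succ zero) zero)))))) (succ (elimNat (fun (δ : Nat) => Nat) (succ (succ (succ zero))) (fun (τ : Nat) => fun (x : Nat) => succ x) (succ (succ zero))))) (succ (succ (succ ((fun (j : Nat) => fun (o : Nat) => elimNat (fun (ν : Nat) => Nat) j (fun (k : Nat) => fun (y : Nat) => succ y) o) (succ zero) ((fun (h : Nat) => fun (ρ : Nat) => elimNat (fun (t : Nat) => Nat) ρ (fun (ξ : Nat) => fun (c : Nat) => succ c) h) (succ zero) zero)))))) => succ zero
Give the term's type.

type:
  forall (n : Vec (Eq Nat (succ (succ (succ (succ (succ (succ zero)))))) (succ (succ (succ (succ (succ (succ zero))))))) (succ (succ (succ (succ (succ zero)))))), Nat


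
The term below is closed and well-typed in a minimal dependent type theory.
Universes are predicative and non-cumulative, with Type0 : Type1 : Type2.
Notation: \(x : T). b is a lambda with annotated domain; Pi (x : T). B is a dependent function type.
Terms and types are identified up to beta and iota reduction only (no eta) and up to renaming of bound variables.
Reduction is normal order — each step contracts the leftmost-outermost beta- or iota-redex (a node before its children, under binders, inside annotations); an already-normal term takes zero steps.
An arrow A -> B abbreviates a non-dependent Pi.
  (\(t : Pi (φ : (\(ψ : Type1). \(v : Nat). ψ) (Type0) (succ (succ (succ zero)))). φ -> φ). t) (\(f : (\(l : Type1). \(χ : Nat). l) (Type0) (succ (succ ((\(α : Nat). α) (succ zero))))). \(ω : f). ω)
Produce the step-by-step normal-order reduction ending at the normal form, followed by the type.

normal-order reduction sequence:
  (\(t : Pi (φ : (\(ψ : Type1). \(v : Nat). ψ) (Type0) (succ (succ (succ zero)))). φ -> φ). t) (\(f : (\(l : Type1). \(χ : Nat). l) (Type0) (succ (succ ((\(α : Nat). α) (succ zero))))). \(ω : f). ω)
  ~> \(t : (\(φ : Type1). \(ψ : Nat). φ) (Type0) (succ (succ ((\(v : Nat). v) (succ zero))))). \(f : t). f
  ~> \(t : (\(φ : Nat). Type0) (succ (succ ((\(ψ : Nat). ψ) (succ zero))))). \(v : t). v
  ~> \(t : Type0). \(φ : t). φ
type:
  Pi (t : Type0). t -> t


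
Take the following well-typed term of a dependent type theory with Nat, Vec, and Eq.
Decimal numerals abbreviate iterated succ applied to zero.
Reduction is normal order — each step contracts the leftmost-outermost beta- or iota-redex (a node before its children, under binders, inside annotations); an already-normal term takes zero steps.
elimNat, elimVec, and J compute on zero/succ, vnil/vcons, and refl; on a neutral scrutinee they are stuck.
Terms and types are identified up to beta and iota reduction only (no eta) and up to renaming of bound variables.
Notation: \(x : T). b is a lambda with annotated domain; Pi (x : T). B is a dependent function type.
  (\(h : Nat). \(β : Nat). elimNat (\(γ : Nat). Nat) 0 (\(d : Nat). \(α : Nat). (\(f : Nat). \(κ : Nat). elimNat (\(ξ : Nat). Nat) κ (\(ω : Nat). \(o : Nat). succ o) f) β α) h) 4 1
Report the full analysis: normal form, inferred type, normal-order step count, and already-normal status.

reduced normal form:
  4
type:
  Nat
reduction steps (normal order): 39
started in normal form: no
first contracted redex: a beta-redex


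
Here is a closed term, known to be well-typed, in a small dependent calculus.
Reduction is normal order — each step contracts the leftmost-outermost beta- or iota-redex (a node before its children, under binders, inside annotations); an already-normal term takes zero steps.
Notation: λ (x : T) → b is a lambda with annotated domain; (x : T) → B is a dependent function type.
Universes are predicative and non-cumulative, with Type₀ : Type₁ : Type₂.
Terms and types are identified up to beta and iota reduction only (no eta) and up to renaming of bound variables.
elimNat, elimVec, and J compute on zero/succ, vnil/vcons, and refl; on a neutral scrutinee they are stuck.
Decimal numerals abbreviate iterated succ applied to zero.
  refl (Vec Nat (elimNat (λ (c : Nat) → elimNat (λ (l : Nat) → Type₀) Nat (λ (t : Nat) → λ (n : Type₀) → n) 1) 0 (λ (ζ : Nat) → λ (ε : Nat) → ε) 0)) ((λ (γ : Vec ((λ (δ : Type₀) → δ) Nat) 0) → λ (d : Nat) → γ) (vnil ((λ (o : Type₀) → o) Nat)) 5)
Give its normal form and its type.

normal form:
  refl (Vec Nat 0) (vnil Nat)
the term's type:
  Eq (Vec Nat 0) (vnil Nat) (vnil Nat)
observation: the first redex contracted is an elimNat iota-redex; the normal form is reached in 4 normal-order steps.


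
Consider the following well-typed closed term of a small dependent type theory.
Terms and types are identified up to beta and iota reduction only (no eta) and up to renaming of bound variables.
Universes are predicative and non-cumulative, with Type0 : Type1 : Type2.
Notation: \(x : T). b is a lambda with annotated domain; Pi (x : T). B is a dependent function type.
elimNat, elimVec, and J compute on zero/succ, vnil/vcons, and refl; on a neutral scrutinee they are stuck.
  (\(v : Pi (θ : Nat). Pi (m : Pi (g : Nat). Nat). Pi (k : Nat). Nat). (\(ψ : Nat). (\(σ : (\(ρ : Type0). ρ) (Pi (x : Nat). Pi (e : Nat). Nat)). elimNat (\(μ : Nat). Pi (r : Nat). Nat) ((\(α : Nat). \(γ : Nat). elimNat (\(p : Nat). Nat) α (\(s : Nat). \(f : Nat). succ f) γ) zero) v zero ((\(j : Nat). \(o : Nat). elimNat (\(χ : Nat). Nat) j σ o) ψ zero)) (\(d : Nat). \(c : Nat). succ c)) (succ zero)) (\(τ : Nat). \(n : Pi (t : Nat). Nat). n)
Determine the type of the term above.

type:
  Nat


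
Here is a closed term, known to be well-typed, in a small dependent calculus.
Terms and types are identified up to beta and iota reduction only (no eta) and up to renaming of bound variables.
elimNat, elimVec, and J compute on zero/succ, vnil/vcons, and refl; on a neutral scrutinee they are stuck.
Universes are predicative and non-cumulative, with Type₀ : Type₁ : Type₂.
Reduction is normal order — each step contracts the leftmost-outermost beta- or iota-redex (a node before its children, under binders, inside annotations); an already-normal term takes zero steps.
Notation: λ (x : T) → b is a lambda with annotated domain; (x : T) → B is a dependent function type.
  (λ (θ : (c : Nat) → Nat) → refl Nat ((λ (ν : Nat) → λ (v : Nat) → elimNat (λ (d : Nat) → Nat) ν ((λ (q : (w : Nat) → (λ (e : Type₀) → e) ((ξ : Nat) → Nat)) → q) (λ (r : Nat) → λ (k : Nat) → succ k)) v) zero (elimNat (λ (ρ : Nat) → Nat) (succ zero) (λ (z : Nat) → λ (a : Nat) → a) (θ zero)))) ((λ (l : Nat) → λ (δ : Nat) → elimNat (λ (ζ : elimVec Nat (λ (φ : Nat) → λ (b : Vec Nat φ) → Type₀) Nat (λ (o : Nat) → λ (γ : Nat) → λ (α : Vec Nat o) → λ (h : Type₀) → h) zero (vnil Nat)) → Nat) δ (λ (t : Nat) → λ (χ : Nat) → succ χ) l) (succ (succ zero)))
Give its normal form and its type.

reduced normal form:
  refl Nat (succ zero)
type:
  Eq Nat (succ zero) (succ zero)
observation: 24 normal-order steps separate the term from its normal form.


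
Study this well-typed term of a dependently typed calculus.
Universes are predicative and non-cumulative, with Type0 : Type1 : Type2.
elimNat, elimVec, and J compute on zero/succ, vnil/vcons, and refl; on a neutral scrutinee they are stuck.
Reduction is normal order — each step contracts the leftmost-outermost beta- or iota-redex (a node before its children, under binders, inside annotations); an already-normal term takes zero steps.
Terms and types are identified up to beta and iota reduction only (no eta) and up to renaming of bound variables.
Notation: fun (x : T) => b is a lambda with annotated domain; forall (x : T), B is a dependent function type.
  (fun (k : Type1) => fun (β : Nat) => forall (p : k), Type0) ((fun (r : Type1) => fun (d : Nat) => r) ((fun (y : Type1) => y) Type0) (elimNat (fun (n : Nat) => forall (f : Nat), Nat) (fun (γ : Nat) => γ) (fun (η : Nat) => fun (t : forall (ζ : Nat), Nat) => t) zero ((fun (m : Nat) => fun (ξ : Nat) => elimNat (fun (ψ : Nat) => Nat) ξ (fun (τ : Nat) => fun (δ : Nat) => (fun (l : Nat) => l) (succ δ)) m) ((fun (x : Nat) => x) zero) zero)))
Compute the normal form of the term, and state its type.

resulting normal form:
  fun (k : Nat) => forall (β : Type0), Type0
the term's type:
  forall (k : Nat), Type1
observation: 4 normal-order steps separate the term from its normal form.
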